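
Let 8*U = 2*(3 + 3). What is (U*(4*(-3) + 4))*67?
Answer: -804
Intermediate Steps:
U = 3/2 (U = (2*(3 + 3))/8 = (2*6)/8 = (1/8)*12 = 3/2 ≈ 1.5000)
(U*(4*(-3) + 4))*67 = (3*(4*(-3) + 4)/2)*67 = (3*(-12 + 4)/2)*67 = ((3/2)*(-8))*67 = -12*67 = -804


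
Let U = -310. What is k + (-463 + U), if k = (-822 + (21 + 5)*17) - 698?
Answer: -1851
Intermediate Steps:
k = -1078 (k = (-822 + 26*17) - 698 = (-822 + 442) - 698 = -380 - 698 = -1078)
k + (-463 + U) = -1078 + (-463 - 310) = -1078 - 773 = -1851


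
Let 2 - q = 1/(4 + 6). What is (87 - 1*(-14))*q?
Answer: 1919/10 ≈ 191.90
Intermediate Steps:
q = 19/10 (q = 2 - 1/(4 + 6) = 2 - 1/10 = 2 - 1*⅒ = 2 - ⅒ = 19/10 ≈ 1.9000)
(87 - 1*(-14))*q = (87 - 1*(-14))*(19/10) = (87 + 14)*(19/10) = 101*(19/10) = 1919/10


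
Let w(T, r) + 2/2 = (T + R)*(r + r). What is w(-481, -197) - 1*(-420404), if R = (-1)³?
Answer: 610311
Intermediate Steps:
R = -1
w(T, r) = -1 + 2*r*(-1 + T) (w(T, r) = -1 + (T - 1)*(r + r) = -1 + (-1 + T)*(2*r) = -1 + 2*r*(-1 + T))
w(-481, -197) - 1*(-420404) = (-1 - 2*(-197) + 2*(-481)*(-197)) - 1*(-420404) = (-1 + 394 + 189514) + 420404 = 189907 + 420404 = 610311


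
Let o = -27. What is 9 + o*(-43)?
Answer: 1170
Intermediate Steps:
9 + o*(-43) = 9 - 27*(-43) = 9 + 1161 = 1170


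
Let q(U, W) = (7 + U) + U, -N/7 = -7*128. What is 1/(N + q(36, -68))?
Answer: 1/6351 ≈ 0.00015746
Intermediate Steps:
N = 6272 (N = -(-49)*128 = -7*(-896) = 6272)
q(U, W) = 7 + 2*U
1/(N + q(36, -68)) = 1/(6272 + (7 + 2*36)) = 1/(6272 + (7 + 72)) = 1/(6272 + 79) = 1/6351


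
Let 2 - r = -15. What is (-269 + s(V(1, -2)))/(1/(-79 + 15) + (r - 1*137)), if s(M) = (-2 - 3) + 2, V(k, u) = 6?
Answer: 17408/7681 ≈ 2.2664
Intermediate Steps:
r = 17 (r = 2 - 1*(-15) = 2 + 15 = 17)
s(M) = -3 (s(M) = -5 + 2 = -3)
(-269 + s(V(1, -2)))/(1/(-79 + 15) + (r - 1*137)) = (-269 - 3)/(1/(-79 + 15) + (17 - 1*137)) = -272/(1/(-64) + (17 - 137)) = -272/(-1/64 - 120) = -272/(-7681/64) = -272*(-64/7681) = 17408/7681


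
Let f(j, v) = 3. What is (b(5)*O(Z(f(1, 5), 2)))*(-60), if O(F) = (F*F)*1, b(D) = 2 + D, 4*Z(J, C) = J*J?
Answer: -8505/4 ≈ -2126.3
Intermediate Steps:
Z(J, C) = J²/4 (Z(J, C) = (J*J)/4 = J²/4)
O(F) = F² (O(F) = F²*1 = F²)
(b(5)*O(Z(f(1, 5), 2)))*(-60) = ((2 + 5)*((¼)*3²)²)*(-60) = (7*((¼)*9)²)*(-60) = (7*(9/4)²)*(-60) = (7*(81/16))*(-60) = (567/16)*(-60) = -8505/4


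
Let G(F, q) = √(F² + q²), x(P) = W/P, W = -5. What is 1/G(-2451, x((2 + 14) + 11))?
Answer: 27*√4379395354/4379395354 ≈ 0.00040800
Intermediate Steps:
x(P) = -5/P
1/G(-2451, x((2 + 14) + 11)) = 1/(√((-2451)² + (-5/((2 + 14) + 11))²)) = 1/(√(6007401 + (-5/(16 + 11))²)) = 1/(√(6007401 + (-5/27)²)) = 1/(√(6007401 + 25/729)) = 1/(√(4379395354/729)) = 1/(√4379395354/27) = 27*√4379395354/4379395354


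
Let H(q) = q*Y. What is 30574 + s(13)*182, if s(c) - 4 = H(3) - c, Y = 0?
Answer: 28936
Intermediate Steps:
H(q) = 0 (H(q) = q*0 = 0)
s(c) = 4 - c (s(c) = 4 + (0 - c) = 4 - c)
30574 + s(13)*182 = 30574 + (4 - 1*13)*182 = 30574 + (4 - 13)*182 = 30574 - 9*182 = 30574 - 1638 = 28936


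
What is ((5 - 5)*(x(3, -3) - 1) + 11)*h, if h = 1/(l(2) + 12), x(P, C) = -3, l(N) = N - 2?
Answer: 11/12 ≈ 0.91667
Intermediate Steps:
l(N) = -2 + N
h = 1/12 (h = 1/((-2 + 2) + 12) = 1/(0 + 12) = 1/12 ≈ 0.083333)
((5 - 5)*(x(3, -3) - 1) + 11)*h = ((5 - 5)*(-3 - 1) + 11)*(1/12) = (0*(-4) + 11)*(1/12) = (0 + 11)*(1/12) = 11*(1/12) = 11/12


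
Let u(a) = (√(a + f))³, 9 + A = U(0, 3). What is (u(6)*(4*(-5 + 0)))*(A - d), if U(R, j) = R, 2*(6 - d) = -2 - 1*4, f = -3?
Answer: 1080*√3 ≈ 1870.6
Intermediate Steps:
d = 9 (d = 6 - (-2 - 1*4)/2 = 6 - (-2 - 4)/2 = 6 - ½*(-6) = 6 + 3 = 9)
A = -9 (A = -9 + 0 = -9)
u(a) = (-3 + a)^(3/2) (u(a) = (√(a - 3))³ = (√(-3 + a))³ = (-3 + a)^(3/2))
(u(6)*(4*(-5 + 0)))*(A - d) = ((-3 + 6)^(3/2)*(4*(-5 + 0)))*(-9 - 1*9) = (3^(3/2)*(4*(-5)))*(-9 - 9) = ((3*√3)*(-20))*(-18) = -60*√3*(-18) = 1080*√3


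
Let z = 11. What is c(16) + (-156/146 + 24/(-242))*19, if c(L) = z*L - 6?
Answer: 1305644/8833 ≈ 147.81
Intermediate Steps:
c(L) = -6 + 11*L (c(L) = 11*L - 6 = -6 + 11*L)
c(16) + (-156/146 + 24/(-242))*19 = (-6 + 11*16) + (-156/146 + 24/(-242))*19 = (-6 + 176) + (-156*1/146 + 24*(-1/242))*19 = 170 + (-78/73 - 12/121)*19 = 170 - 10314/8833*19 = 170 - 195966/8833 = 1305644/8833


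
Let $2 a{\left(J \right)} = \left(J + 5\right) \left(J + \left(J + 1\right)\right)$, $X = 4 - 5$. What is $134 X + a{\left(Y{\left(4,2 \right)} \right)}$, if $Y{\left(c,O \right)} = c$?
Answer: $- \frac{187}{2} \approx -93.5$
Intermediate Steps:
$X = -1$ ($X = 4 - 5 = -1$)
$a{\left(J \right)} = \frac{\left(1 + 2 J\right) \left(5 + J\right)}{2}$ ($a{\left(J \right)} = \frac{\left(J + 5\right) \left(J + \left(J + 1\right)\right)}{2} = \frac{\left(5 + J\right) \left(J + \left(1 + J\right)\right)}{2} = \frac{\left(5 + J\right) \left(1 + 2 J\right)}{2} = \frac{\left(1 + 2 J\right) \left(5 + J\right)}{2}$)
$134 X + a{\left(Y{\left(4,2 \right)} \right)} = 134 \left(-1\right) + \left(\frac{5}{2} + 4^{2} + \frac{11}{2} \cdot 4\right) = -134 + \left(\frac{5}{2} + 16 + 22\right) = -134 + \frac{81}{2} = - \frac{187}{2}$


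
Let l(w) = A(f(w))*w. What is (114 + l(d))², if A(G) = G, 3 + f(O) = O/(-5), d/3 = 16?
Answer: 6022116/25 ≈ 2.4088e+5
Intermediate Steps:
d = 48 (d = 3*16 = 48)
f(O) = -3 - O/5 (f(O) = -3 + O/(-5) = -3 + O*(-⅕) = -3 - O/5)
l(w) = w*(-3 - w/5) (l(w) = (-3 - w/5)*w = w*(-3 - w/5))
(114 + l(d))² = (114 - ⅕*48*(15 + 48))² = (114 - ⅕*48*63)² = (114 - 3024/5)² = (-2454/5)² = 6022116/25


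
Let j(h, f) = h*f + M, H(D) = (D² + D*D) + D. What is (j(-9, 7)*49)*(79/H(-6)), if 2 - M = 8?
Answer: -89033/22 ≈ -4047.0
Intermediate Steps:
M = -6 (M = 2 - 1*8 = 2 - 8 = -6)
H(D) = D + 2*D² (H(D) = (D² + D²) + D = 2*D² + D = D + 2*D²)
j(h, f) = -6 + f*h (j(h, f) = h*f - 6 = f*h - 6 = -6 + f*h)
(j(-9, 7)*49)*(79/H(-6)) = ((-6 + 7*(-9))*49)*(79/((-6*(1 + 2*(-6))))) = ((-6 - 63)*49)*(79/((-6*(1 - 12)))) = (-69*49)*(79/((-6*(-11)))) = -267099/66 = -3381*79/66 = -89033/22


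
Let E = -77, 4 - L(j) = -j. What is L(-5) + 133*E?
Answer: -10242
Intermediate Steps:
L(j) = 4 + j (L(j) = 4 - (-1)*j = 4 + j)
L(-5) + 133*E = (4 - 5) + 133*(-77) = -1 - 10241 = -10242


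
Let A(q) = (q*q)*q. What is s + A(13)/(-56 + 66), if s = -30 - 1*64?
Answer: 1257/10 ≈ 125.70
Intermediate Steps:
s = -94 (s = -30 - 64 = -94)
A(q) = q³ (A(q) = q²*q = q³)
s + A(13)/(-56 + 66) = -94 + 13³/(-56 + 66) = -94 + 2197/10 = 1257/10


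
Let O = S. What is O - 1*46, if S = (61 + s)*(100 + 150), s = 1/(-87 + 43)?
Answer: 334363/22 ≈ 15198.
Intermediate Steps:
s = -1/44 (s = 1/(-44) = -1/44 ≈ -0.022727)
S = 335375/22 (S = (61 - 1/44)*(100 + 150) = (2683/44)*250 = 335375/22 ≈ 15244.)
O = 335375/22 ≈ 15244.
O - 1*46 = 335375/22 - 1*46 = 335375/22 - 46 = 334363/22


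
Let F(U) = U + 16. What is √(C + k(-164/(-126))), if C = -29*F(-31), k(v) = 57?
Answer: 2*√123 ≈ 22.181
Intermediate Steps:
F(U) = 16 + U
C = 435 (C = -29*(16 - 31) = -29*(-15) = 435)
√(C + k(-164/(-126))) = √(435 + 57) = √492 = 2*√123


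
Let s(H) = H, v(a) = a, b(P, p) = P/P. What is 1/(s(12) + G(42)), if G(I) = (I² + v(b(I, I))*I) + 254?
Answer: 1/2072 ≈ 0.00048263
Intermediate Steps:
b(P, p) = 1
G(I) = 254 + I + I² (G(I) = (I² + 1*I) + 254 = (I² + I) + 254 = (I + I²) + 254 = 254 + I + I²)
1/(s(12) + G(42)) = 1/(12 + (254 + 42 + 42²)) = 1/(12 + (254 + 42 + 1764)) = 1/(12 + 2060) = 1/2072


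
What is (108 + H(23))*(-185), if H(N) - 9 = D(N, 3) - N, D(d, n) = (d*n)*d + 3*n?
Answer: -312650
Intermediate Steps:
D(d, n) = 3*n + n*d**2 (D(d, n) = n*d**2 + 3*n = 3*n + n*d**2)
H(N) = 18 - N + 3*N**2 (H(N) = 9 + (3*(3 + N**2) - N) = 9 + ((9 + 3*N**2) - N) = 9 + (9 - N + 3*N**2) = 18 - N + 3*N**2)
(108 + H(23))*(-185) = (108 + (18 - 1*23 + 3*23**2))*(-185) = (108 + (18 - 23 + 3*529))*(-185) = (108 + (18 - 23 + 1587))*(-185) = (108 + 1582)*(-185) = 1690*(-185) = -312650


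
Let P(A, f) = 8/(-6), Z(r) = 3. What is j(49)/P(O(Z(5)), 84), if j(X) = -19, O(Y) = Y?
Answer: 57/4 ≈ 14.250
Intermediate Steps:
P(A, f) = -4/3 (P(A, f) = 8*(-⅙) = -4/3)
j(49)/P(O(Z(5)), 84) = -19/(-4/3) = -19*(-¾) = 57/4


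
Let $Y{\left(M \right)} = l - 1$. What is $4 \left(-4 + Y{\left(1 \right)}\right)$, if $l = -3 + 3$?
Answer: $-20$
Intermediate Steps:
$l = 0$
$Y{\left(M \right)} = -1$ ($Y{\left(M \right)} = 0 - 1 = -1$)
$4 \left(-4 + Y{\left(1 \right)}\right) = 4 \left(-4 - 1\right) = 4 \left(-5\right) = -20$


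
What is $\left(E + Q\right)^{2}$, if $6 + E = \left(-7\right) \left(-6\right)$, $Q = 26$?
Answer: $3844$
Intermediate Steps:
$E = 36$ ($E = -6 - -42 = -6 + 42 = 36$)
$\left(E + Q\right)^{2} = \left(36 + 26\right)^{2} = 62^{2} = 3844$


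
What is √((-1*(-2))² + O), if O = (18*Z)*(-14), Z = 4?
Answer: 2*I*√251 ≈ 31.686*I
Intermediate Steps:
O = -1008 (O = (18*4)*(-14) = 72*(-14) = -1008)
√((-1*(-2))² + O) = √((-1*(-2))² - 1008) = √(2² - 1008) = √(4 - 1008) = √(-1004) = 2*I*√251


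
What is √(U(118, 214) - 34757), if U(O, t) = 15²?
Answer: 2*I*√8633 ≈ 185.83*I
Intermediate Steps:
U(O, t) = 225
√(U(118, 214) - 34757) = √(225 - 34757) = √(-34532) = 2*I*√8633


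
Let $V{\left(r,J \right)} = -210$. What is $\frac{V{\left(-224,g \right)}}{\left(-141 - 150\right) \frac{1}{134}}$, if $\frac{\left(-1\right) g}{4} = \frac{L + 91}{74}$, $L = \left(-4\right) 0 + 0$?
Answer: $\frac{9380}{97} \approx 96.701$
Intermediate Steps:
$L = 0$ ($L = 0 + 0 = 0$)
$g = - \frac{182}{37}$ ($g = - 4 \frac{0 + 91}{74} = - 4 \cdot 91 \cdot \frac{1}{74} = \left(-4\right) \frac{91}{74} = - \frac{182}{37} \approx -4.9189$)
$\frac{V{\left(-224,g \right)}}{\left(-141 - 150\right) \frac{1}{134}} = - \frac{210}{\left(-141 - 150\right) \frac{1}{134}} = - \frac{210}{\left(-291\right) \frac{1}{134}} = - \frac{210}{- \frac{291}{134}} = \left(-210\right) \left(- \frac{134}{291}\right) = \frac{9380}{97}$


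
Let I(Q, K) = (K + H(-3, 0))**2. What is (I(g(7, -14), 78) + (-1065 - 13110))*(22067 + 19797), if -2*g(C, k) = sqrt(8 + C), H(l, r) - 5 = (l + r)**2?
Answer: -239085304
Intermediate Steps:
H(l, r) = 5 + (l + r)**2
g(C, k) = -sqrt(8 + C)/2
I(Q, K) = (14 + K)**2 (I(Q, K) = (K + (5 + (-3 + 0)**2))**2 = (K + (5 + (-3)**2))**2 = (K + (5 + 9))**2 = (K + 14)**2 = (14 + K)**2)
(I(g(7, -14), 78) + (-1065 - 13110))*(22067 + 19797) = ((14 + 78)**2 + (-1065 - 13110))*(22067 + 19797) = (92**2 - 14175)*41864 = (8464 - 14175)*41864 = -5711*41864 = -239085304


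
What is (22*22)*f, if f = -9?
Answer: -4356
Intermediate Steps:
(22*22)*f = (22*22)*(-9) = 484*(-9) = -4356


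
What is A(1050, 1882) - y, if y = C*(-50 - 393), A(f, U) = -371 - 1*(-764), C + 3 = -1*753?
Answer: -334515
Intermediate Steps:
C = -756 (C = -3 - 1*753 = -3 - 753 = -756)
A(f, U) = 393 (A(f, U) = -371 + 764 = 393)
y = 334908 (y = -756*(-50 - 393) = -756*(-443) = 334908)
A(1050, 1882) - y = 393 - 1*334908 = 393 - 334908 = -334515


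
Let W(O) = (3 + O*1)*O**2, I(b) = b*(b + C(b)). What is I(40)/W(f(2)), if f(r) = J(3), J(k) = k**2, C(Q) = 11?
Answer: 170/81 ≈ 2.0988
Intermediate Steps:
I(b) = b*(11 + b) (I(b) = b*(b + 11) = b*(11 + b))
f(r) = 9 (f(r) = 3**2 = 9)
W(O) = O**2*(3 + O) (W(O) = (3 + O)*O**2 = O**2*(3 + O))
I(40)/W(f(2)) = (40*(11 + 40))/((9**2*(3 + 9))) = (40*51)/((81*12)) = 2040/972 = 2040*(1/972) = 170/81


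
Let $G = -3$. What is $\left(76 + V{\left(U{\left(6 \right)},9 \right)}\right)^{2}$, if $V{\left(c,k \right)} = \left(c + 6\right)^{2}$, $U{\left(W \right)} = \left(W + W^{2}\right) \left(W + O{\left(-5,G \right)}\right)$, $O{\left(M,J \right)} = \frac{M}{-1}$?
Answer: $48004810000$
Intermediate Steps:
$O{\left(M,J \right)} = - M$ ($O{\left(M,J \right)} = M \left(-1\right) = - M$)
$U{\left(W \right)} = \left(5 + W\right) \left(W + W^{2}\right)$ ($U{\left(W \right)} = \left(W + W^{2}\right) \left(W - -5\right) = \left(W + W^{2}\right) \left(W + 5\right) = \left(W + W^{2}\right) \left(5 + W\right) = \left(5 + W\right) \left(W + W^{2}\right)$)
$V{\left(c,k \right)} = \left(6 + c\right)^{2}$
$\left(76 + V{\left(U{\left(6 \right)},9 \right)}\right)^{2} = \left(76 + \left(6 + 6 \left(5 + 6^{2} + 6 \cdot 6\right)\right)^{2}\right)^{2} = \left(76 + \left(6 + 6 \left(5 + 36 + 36\right)\right)^{2}\right)^{2} = \left(76 + \left(6 + 6 \cdot 77\right)^{2}\right)^{2} = \left(76 + \left(6 + 462\right)^{2}\right)^{2} = \left(76 + 468^{2}\right)^{2} = \left(76 + 219024\right)^{2} = 219100^{2} = 48004810000$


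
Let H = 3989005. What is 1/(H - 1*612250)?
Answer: 1/3376755 ≈ 2.9614e-7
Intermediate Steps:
1/(H - 1*612250) = 1/(3989005 - 1*612250) = 1/(3989005 - 612250) = 1/3376755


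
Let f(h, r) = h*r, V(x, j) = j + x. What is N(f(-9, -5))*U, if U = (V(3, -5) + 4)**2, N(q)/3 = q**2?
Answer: 24300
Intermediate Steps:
N(q) = 3*q**2
U = 4 (U = ((-5 + 3) + 4)**2 = (-2 + 4)**2 = 2**2 = 4)
N(f(-9, -5))*U = (3*(-9*(-5))**2)*4 = (3*45**2)*4 = (3*2025)*4 = 6075*4 = 24300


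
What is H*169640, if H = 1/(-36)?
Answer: -42410/9 ≈ -4712.2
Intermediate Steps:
H = -1/36 ≈ -0.027778
H*169640 = -1/36*169640 = -42410/9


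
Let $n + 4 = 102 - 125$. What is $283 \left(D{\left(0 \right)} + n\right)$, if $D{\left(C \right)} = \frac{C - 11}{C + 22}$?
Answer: $- \frac{15565}{2} \approx -7782.5$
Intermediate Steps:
$D{\left(C \right)} = \frac{-11 + C}{22 + C}$
$n = -27$ ($n = -4 + \left(102 - 125\right) = -4 - 23 = -27$)
$283 \left(D{\left(0 \right)} + n\right) = 283 \left(\frac{-11 + 0}{22 + 0} - 27\right) = 283 \left(\frac{1}{22} \left(-11\right) - 27\right) = 283 \left(- \frac{1}{2} - 27\right) = 283 \left(- \frac{55}{2}\right) = - \frac{15565}{2}$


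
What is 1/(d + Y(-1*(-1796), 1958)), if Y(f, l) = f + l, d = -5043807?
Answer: -1/5040053 ≈ -1.9841e-7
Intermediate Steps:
1/(d + Y(-1*(-1796), 1958)) = 1/(-5043807 + (-1*(-1796) + 1958)) = 1/(-5043807 + (1796 + 1958)) = 1/(-5043807 + 3754) = 1/(-5040053) = -1/5040053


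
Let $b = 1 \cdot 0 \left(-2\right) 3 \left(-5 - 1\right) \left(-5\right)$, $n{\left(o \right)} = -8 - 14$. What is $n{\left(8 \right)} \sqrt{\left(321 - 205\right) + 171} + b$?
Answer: $- 22 \sqrt{287} \approx -372.7$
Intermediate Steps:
$n{\left(o \right)} = -22$
$b = 0$ ($b = 1 \cdot 0 \cdot 3 \left(-6\right) \left(-5\right) = 1 \cdot 0 \left(-6\right) \left(-5\right) = 0 \left(-6\right) \left(-5\right) = 0 \left(-5\right) = 0$)
$n{\left(8 \right)} \sqrt{\left(321 - 205\right) + 171} + b = - 22 \sqrt{\left(321 - 205\right) + 171} + 0 = - 22 \sqrt{116 + 171} + 0 = - 22 \sqrt{287} + 0 = - 22 \sqrt{287}$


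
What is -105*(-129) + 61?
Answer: 13606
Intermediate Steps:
-105*(-129) + 61 = 13545 + 61 = 13606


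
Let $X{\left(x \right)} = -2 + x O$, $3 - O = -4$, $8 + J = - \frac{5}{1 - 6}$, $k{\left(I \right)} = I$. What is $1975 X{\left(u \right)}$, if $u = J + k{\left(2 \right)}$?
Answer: $-73075$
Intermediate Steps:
$J = -7$ ($J = -8 - \frac{5}{1 - 6} = -8 - \frac{5}{-5} = -8 - -1 = -8 + 1 = -7$)
$O = 7$ ($O = 3 - -4 = 3 + 4 = 7$)
$u = -5$ ($u = -7 + 2 = -5$)
$X{\left(x \right)} = -2 + 7 x$ ($X{\left(x \right)} = -2 + x 7 = -2 + 7 x$)
$1975 X{\left(u \right)} = 1975 \left(-2 + 7 \left(-5\right)\right) = 1975 \left(-2 - 35\right) = 1975 \left(-37\right) = -73075$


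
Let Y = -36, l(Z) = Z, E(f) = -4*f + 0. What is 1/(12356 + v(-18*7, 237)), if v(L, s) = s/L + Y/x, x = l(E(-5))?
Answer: 210/2593987 ≈ 8.0956e-5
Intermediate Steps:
E(f) = -4*f
x = 20 (x = -4*(-5) = 20)
v(L, s) = -9/5 + s/L (v(L, s) = s/L - 36/20 = s/L - 36*1/20 = s/L - 9/5 = -9/5 + s/L)
1/(12356 + v(-18*7, 237)) = 1/(12356 + (-9/5 + 237/((-18*7)))) = 1/(12356 + (-9/5 + 237/(-126))) = 1/(12356 + (-9/5 + 237*(-1/126))) = 1/(12356 + (-9/5 - 79/42)) = 1/(12356 - 773/210) = 1/(2593987/210) = 210/2593987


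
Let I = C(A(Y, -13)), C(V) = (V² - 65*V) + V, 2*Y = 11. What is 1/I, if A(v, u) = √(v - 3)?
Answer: -2/8187 - 128*√10/40935 ≈ -0.010132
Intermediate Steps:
Y = 11/2 (Y = (½)*11 = 11/2 ≈ 5.5000)
A(v, u) = √(-3 + v)
C(V) = V² - 64*V
I = √10*(-64 + √10/2)/2 (I = √(-3 + 11/2)*(-64 + √(-3 + 11/2)) = √(5/2)*(-64 + √(5/2)) = (√10/2)*(-64 + √10/2) = √10*(-64 + √10/2)/2 ≈ -98.693)
1/I = 1/(5/2 - 32*√10)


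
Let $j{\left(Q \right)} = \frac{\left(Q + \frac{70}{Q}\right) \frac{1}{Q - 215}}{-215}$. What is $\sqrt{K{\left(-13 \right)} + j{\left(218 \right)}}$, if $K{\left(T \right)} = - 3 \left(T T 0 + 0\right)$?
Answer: $\frac{i \sqrt{1673048085}}{70305} \approx 0.58179 i$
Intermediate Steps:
$j{\left(Q \right)} = - \frac{Q + \frac{70}{Q}}{215 \left(-215 + Q\right)}$ ($j{\left(Q \right)} = \frac{Q + \frac{70}{Q}}{-215 + Q} \left(- \frac{1}{215}\right) = - \frac{Q + \frac{70}{Q}}{215 \left(-215 + Q\right)}$)
$K{\left(T \right)} = 0$ ($K{\left(T \right)} = - 3 \left(T^{2} \cdot 0 + 0\right) = - 3 \left(0 + 0\right) = \left(-3\right) 0 = 0$)
$\sqrt{K{\left(-13 \right)} + j{\left(218 \right)}} = \sqrt{0 + \frac{-70 - 218^{2}}{215 \cdot 218 \left(-215 + 218\right)}} = \sqrt{0 + \frac{1}{215} \cdot \frac{1}{218} \cdot \frac{1}{3} \left(-70 - 47524\right)} = \sqrt{0 + \frac{1}{215} \cdot \frac{1}{218} \cdot \frac{1}{3} \left(-47594\right)} = \sqrt{0 - \frac{23797}{70305}} = \sqrt{- \frac{23797}{70305}} = \frac{i \sqrt{1673048085}}{70305}$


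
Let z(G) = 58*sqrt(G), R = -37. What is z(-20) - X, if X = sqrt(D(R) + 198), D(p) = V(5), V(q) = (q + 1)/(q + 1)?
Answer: -sqrt(199) + 116*I*sqrt(5) ≈ -14.107 + 259.38*I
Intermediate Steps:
V(q) = 1 (V(q) = (1 + q)/(1 + q) = 1)
D(p) = 1
X = sqrt(199) (X = sqrt(1 + 198) = sqrt(199) ≈ 14.107)
z(-20) - X = 58*sqrt(-20) - sqrt(199) = 58*(2*I*sqrt(5)) - sqrt(199) = 116*I*sqrt(5) - sqrt(199) = -sqrt(199) + 116*I*sqrt(5)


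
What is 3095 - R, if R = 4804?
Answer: -1709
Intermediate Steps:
3095 - R = 3095 - 1*4804 = 3095 - 4804 = -1709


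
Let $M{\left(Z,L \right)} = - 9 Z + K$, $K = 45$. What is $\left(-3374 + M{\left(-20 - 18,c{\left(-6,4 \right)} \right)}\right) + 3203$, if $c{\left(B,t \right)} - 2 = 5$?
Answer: $216$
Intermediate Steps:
$c{\left(B,t \right)} = 7$ ($c{\left(B,t \right)} = 2 + 5 = 7$)
$M{\left(Z,L \right)} = 45 - 9 Z$ ($M{\left(Z,L \right)} = - 9 Z + 45 = 45 - 9 Z$)
$\left(-3374 + M{\left(-20 - 18,c{\left(-6,4 \right)} \right)}\right) + 3203 = \left(-3374 - \left(-45 + 9 \left(-20 - 18\right)\right)\right) + 3203 = \left(-3374 + \left(45 - -342\right)\right) + 3203 = \left(-3374 + \left(45 + 342\right)\right) + 3203 = \left(-3374 + 387\right) + 3203 = -2987 + 3203 = 216$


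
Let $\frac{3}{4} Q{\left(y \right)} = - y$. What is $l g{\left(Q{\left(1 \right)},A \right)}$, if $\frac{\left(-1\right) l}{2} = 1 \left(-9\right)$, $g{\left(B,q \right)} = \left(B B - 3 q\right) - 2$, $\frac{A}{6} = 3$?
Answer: $-976$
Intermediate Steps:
$A = 18$ ($A = 6 \cdot 3 = 18$)
$Q{\left(y \right)} = - \frac{4 y}{3}$ ($Q{\left(y \right)} = \frac{4 \left(- y\right)}{3} = - \frac{4 y}{3}$)
$g{\left(B,q \right)} = -2 + B^{2} - 3 q$ ($g{\left(B,q \right)} = \left(B^{2} - 3 q\right) - 2 = -2 + B^{2} - 3 q$)
$l = 18$ ($l = - 2 \cdot 1 \left(-9\right) = \left(-2\right) \left(-9\right) = 18$)
$l g{\left(Q{\left(1 \right)},A \right)} = 18 \left(-2 + \left(\left(- \frac{4}{3}\right) 1\right)^{2} - 54\right) = 18 \left(-2 + \left(- \frac{4}{3}\right)^{2} - 54\right) = 18 \left(-2 + \frac{16}{9} - 54\right) = 18 \left(- \frac{488}{9}\right) = -976$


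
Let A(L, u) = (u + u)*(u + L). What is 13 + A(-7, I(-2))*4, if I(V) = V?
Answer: 157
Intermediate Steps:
A(L, u) = 2*u*(L + u) (A(L, u) = (2*u)*(L + u) = 2*u*(L + u))
13 + A(-7, I(-2))*4 = 13 + (2*(-2)*(-7 - 2))*4 = 13 + (2*(-2)*(-9))*4 = 13 + 36*4 = 13 + 144 = 157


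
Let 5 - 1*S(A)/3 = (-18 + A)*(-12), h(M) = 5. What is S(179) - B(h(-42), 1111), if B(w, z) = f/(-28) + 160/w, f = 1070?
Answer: 81441/14 ≈ 5817.2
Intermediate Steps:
S(A) = -633 + 36*A (S(A) = 15 - 3*(-18 + A)*(-12) = 15 - 3*(216 - 12*A) = 15 + (-648 + 36*A) = -633 + 36*A)
B(w, z) = -535/14 + 160/w (B(w, z) = 1070/(-28) + 160/w = 1070*(-1/28) + 160/w = -535/14 + 160/w)
S(179) - B(h(-42), 1111) = (-633 + 36*179) - (-535/14 + 160/5) = (-633 + 6444) - (-535/14 + 160*(⅕)) = 5811 - (-535/14 + 32) = 5811 - 1*(-87/14) = 5811 + 87/14 = 81441/14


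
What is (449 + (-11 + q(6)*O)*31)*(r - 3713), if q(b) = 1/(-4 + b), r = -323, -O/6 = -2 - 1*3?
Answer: -2312628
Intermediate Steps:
O = 30 (O = -6*(-2 - 1*3) = -6*(-2 - 3) = -6*(-5) = 30)
(449 + (-11 + q(6)*O)*31)*(r - 3713) = (449 + (-11 + 30/(-4 + 6))*31)*(-323 - 3713) = (449 + (-11 + 30/2)*31)*(-4036) = (449 + (-11 + (1/2)*30)*31)*(-4036) = (449 + (-11 + 15)*31)*(-4036) = (449 + 4*31)*(-4036) = (449 + 124)*(-4036) = 573*(-4036) = -2312628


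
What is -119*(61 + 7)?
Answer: -8092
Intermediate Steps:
-119*(61 + 7) = -119*68 = -8092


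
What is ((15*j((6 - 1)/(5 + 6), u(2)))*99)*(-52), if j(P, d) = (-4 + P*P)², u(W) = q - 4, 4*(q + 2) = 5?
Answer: -1478980620/1331 ≈ -1.1112e+6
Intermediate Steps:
q = -¾ (q = -2 + (¼)*5 = -2 + 5/4 = -¾ ≈ -0.75000)
u(W) = -19/4 (u(W) = -¾ - 4 = -19/4)
j(P, d) = (-4 + P²)²
((15*j((6 - 1)/(5 + 6), u(2)))*99)*(-52) = ((15*(-4 + ((6 - 1)/(5 + 6))²)²)*99)*(-52) = ((15*(-4 + (5/11)²)²)*99)*(-52) = ((15*(-4 + 25/121)²)*99)*(-52) = ((15*(-459/121)²)*99)*(-52) = ((15*(210681/14641))*99)*(-52) = ((3160215/14641)*99)*(-52) = (28441935/1331)*(-52) = -1478980620/1331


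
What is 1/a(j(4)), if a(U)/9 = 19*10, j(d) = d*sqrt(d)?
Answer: 1/1710 ≈ 0.00058480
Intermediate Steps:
j(d) = d**(3/2)
a(U) = 1710 (a(U) = 9*(19*10) = 9*190 = 1710)
1/a(j(4)) = 1/1710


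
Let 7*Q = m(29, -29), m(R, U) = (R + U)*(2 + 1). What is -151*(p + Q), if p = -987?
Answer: 149037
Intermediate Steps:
m(R, U) = 3*R + 3*U (m(R, U) = (R + U)*3 = 3*R + 3*U)
Q = 0 (Q = (3*29 + 3*(-29))/7 = (87 - 87)/7 = (⅐)*0 = 0)
-151*(p + Q) = -151*(-987 + 0) = -151*(-987) = 149037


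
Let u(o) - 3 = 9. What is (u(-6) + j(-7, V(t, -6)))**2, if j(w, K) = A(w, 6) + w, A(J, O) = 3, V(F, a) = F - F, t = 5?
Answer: 64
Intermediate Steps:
V(F, a) = 0
u(o) = 12 (u(o) = 3 + 9 = 12)
j(w, K) = 3 + w
(u(-6) + j(-7, V(t, -6)))**2 = (12 + (3 - 7))**2 = (12 - 4)**2 = 8**2 = 64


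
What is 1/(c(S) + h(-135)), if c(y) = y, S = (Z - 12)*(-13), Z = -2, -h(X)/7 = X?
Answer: 1/1127 ≈ 0.00088731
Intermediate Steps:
h(X) = -7*X
S = 182 (S = (-2 - 12)*(-13) = -14*(-13) = 182)
1/(c(S) + h(-135)) = 1/(182 - 7*(-135)) = 1/(182 + 945) = 1/1127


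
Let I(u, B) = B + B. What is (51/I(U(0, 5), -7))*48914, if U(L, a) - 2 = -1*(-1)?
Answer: -1247307/7 ≈ -1.7819e+5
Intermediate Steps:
U(L, a) = 3 (U(L, a) = 2 - 1*(-1) = 2 + 1 = 3)
I(u, B) = 2*B
(51/I(U(0, 5), -7))*48914 = (51/((2*(-7))))*48914 = (51/(-14))*48914 = (51*(-1/14))*48914 = -51/14*48914 = -1247307/7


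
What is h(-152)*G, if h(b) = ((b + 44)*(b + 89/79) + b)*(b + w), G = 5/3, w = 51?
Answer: -643998220/237 ≈ -2.7173e+6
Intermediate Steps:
G = 5/3 (G = 5*(⅓) = 5/3 ≈ 1.6667)
h(b) = (51 + b)*(b + (44 + b)*(89/79 + b)) (h(b) = ((b + 44)*(b + 89/79) + b)*(b + 51) = ((44 + b)*(b + 89*(1/79)) + b)*(51 + b) = ((44 + b)*(b + 89/79) + b)*(51 + b) = ((44 + b)*(89/79 + b) + b)*(51 + b) = (b + (44 + b)*(89/79 + b))*(51 + b) = (51 + b)*(b + (44 + b)*(89/79 + b)))
h(-152)*G = (199716/79 + (-152)³ + (7673/79)*(-152)² + (189760/79)*(-152))*(5/3) = (199716/79 - 3511808 + (7673/79)*23104 - 28843520/79)*(5/3) = (199716/79 - 3511808 + 177276992/79 - 28843520/79)*(5/3) = -128799644/79*5/3 = -643998220/237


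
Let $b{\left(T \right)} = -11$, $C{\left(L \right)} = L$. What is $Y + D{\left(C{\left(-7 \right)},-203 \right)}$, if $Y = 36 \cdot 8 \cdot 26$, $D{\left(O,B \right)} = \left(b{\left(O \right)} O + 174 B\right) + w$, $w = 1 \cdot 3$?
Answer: $-27754$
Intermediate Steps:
$w = 3$
$D{\left(O,B \right)} = 3 - 11 O + 174 B$ ($D{\left(O,B \right)} = \left(- 11 O + 174 B\right) + 3 = 3 - 11 O + 174 B$)
$Y = 7488$ ($Y = 288 \cdot 26 = 7488$)
$Y + D{\left(C{\left(-7 \right)},-203 \right)} = 7488 + \left(3 - -77 + 174 \left(-203\right)\right) = 7488 + \left(3 + 77 - 35322\right) = 7488 - 35242 = -27754$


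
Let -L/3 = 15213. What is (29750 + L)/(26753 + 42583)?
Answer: -15889/69336 ≈ -0.22916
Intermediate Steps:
L = -45639 (L = -3*15213 = -45639)
(29750 + L)/(26753 + 42583) = (29750 - 45639)/(26753 + 42583) = -15889/69336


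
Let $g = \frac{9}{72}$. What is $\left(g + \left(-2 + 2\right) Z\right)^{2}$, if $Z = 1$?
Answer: $\frac{1}{64} \approx 0.015625$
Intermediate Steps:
$g = \frac{1}{8}$ ($g = 9 \cdot \frac{1}{72} = \frac{1}{8} \approx 0.125$)
$\left(g + \left(-2 + 2\right) Z\right)^{2} = \left(\frac{1}{8} + \left(-2 + 2\right) 1\right)^{2} = \left(\frac{1}{8} + 0 \cdot 1\right)^{2} = \left(\frac{1}{8} + 0\right)^{2} = \left(\frac{1}{8}\right)^{2} = \frac{1}{64}$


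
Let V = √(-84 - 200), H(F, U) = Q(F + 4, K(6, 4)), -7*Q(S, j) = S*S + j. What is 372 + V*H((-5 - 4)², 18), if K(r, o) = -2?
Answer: 372 - 14446*I*√71/7 ≈ 372.0 - 17389.0*I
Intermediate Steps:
Q(S, j) = -j/7 - S²/7 (Q(S, j) = -(S*S + j)/7 = -(S² + j)/7 = -(j + S²)/7 = -j/7 - S²/7)
H(F, U) = 2/7 - (4 + F)²/7 (H(F, U) = -⅐*(-2) - (F + 4)²/7 = 2/7 - (4 + F)²/7)
V = 2*I*√71 (V = √(-284) = 2*I*√71 ≈ 16.852*I)
372 + V*H((-5 - 4)², 18) = 372 + (2*I*√71)*(2/7 - (4 + (-5 - 4)²)²/7) = 372 + (2*I*√71)*(2/7 - (4 + (-9)²)²/7) = 372 + (2*I*√71)*(2/7 - (4 + 81)²/7) = 372 + (2*I*√71)*(2/7 - ⅐*85²) = 372 + (2*I*√71)*(2/7 - ⅐*7225) = 372 + (2*I*√71)*(2/7 - 7225/7) = 372 + (2*I*√71)*(-7223/7) = 372 - 14446*I*√71/7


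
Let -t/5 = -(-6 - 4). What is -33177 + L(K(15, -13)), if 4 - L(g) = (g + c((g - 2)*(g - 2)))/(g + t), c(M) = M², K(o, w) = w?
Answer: -2039287/63 ≈ -32370.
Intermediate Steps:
t = -50 (t = -(-5)*(-6 - 4) = -(-5)*(-10) = -5*10 = -50)
L(g) = 4 - (g + (-2 + g)⁴)/(-50 + g) (L(g) = 4 - (g + ((g - 2)*(g - 2))²)/(g - 50) = 4 - (g + ((-2 + g)*(-2 + g))²)/(-50 + g) = 4 - (g + ((-2 + g)²)²)/(-50 + g) = 4 - (g + (-2 + g)⁴)/(-50 + g))
-33177 + L(K(15, -13)) = -33177 + (-200 - (-2 - 13)⁴ + 3*(-13))/(-50 - 13) = -33177 + (-200 - 1*(-15)⁴ - 39)/(-63) = -33177 - (-200 - 1*50625 - 39)/63 = -33177 - (-200 - 50625 - 39)/63 = -33177 - 1/63*(-50864) = -33177 + 50864/63 = -2039287/63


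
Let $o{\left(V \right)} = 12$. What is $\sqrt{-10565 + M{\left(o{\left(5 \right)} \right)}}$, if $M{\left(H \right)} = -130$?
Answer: $i \sqrt{10695} \approx 103.42 i$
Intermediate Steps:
$\sqrt{-10565 + M{\left(o{\left(5 \right)} \right)}} = \sqrt{-10565 - 130} = \sqrt{-10695} = i \sqrt{10695}$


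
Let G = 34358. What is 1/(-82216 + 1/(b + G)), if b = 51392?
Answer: -85750/7050021999 ≈ -1.2163e-5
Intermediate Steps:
1/(-82216 + 1/(b + G)) = 1/(-82216 + 1/(51392 + 34358)) = 1/(-82216 + 1/85750) = 1/(-7050021999/85750) = -85750/7050021999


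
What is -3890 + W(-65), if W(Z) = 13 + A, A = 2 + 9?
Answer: -3866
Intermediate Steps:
A = 11
W(Z) = 24 (W(Z) = 13 + 11 = 24)
-3890 + W(-65) = -3890 + 24 = -3866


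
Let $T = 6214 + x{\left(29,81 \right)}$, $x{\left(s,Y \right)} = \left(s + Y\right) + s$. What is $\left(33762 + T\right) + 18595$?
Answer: $58710$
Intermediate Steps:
$x{\left(s,Y \right)} = Y + 2 s$ ($x{\left(s,Y \right)} = \left(Y + s\right) + s = Y + 2 s$)
$T = 6353$ ($T = 6214 + \left(81 + 2 \cdot 29\right) = 6214 + \left(81 + 58\right) = 6214 + 139 = 6353$)
$\left(33762 + T\right) + 18595 = \left(33762 + 6353\right) + 18595 = 40115 + 18595 = 58710$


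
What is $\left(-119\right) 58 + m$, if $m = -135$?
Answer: $-7037$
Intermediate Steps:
$\left(-119\right) 58 + m = \left(-119\right) 58 - 135 = -6902 - 135 = -7037$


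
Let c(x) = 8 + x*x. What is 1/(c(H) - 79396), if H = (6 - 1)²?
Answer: -1/78763 ≈ -1.2696e-5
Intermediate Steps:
H = 25 (H = 5² = 25)
c(x) = 8 + x²
1/(c(H) - 79396) = 1/((8 + 25²) - 79396) = 1/((8 + 625) - 79396) = 1/(633 - 79396) = 1/(-78763) = -1/78763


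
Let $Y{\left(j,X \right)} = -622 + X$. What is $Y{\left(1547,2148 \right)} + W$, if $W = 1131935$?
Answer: $1133461$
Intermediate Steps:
$Y{\left(1547,2148 \right)} + W = \left(-622 + 2148\right) + 1131935 = 1526 + 1131935 = 1133461$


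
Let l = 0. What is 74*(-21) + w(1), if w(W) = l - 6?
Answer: -1560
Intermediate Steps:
w(W) = -6 (w(W) = 0 - 6 = -6)
74*(-21) + w(1) = 74*(-21) - 6 = -1554 - 6 = -1560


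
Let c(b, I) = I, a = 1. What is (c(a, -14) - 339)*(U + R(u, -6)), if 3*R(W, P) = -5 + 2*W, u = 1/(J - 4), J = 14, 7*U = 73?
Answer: -109077/35 ≈ -3116.5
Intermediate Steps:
U = 73/7 (U = (⅐)*73 = 73/7 ≈ 10.429)
u = ⅒ (u = 1/(14 - 4) = 1/10 = ⅒ ≈ 0.10000)
R(W, P) = -5/3 + 2*W/3 (R(W, P) = (-5 + 2*W)/3 = -5/3 + 2*W/3)
(c(a, -14) - 339)*(U + R(u, -6)) = (-14 - 339)*(73/7 + (-5/3 + (⅔)*(⅒))) = -353*(73/7 + (-5/3 + 1/15)) = -353*(73/7 - 8/5) = -353*309/35 = -109077/35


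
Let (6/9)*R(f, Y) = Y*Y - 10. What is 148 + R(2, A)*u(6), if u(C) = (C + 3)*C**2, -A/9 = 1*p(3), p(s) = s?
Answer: 349582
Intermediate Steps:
A = -27 (A = -9*3 = -27)
u(C) = C**2*(3 + C) (u(C) = (3 + C)*C**2 = C**2*(3 + C))
R(f, Y) = -15 + 3*Y**2/2 (R(f, Y) = 3*(Y*Y - 10)/2 = 3*(Y**2 - 10)/2 = 3*(-10 + Y**2)/2 = -15 + 3*Y**2/2)
148 + R(2, A)*u(6) = 148 + (-15 + (3/2)*(-27)**2)*(6**2*(3 + 6)) = 148 + (-15 + (3/2)*729)*(36*9) = 148 + (-15 + 2187/2)*324 = 148 + (2157/2)*324 = 148 + 349434 = 349582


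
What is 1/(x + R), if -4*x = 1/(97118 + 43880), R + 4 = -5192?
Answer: -563992/2930502433 ≈ -0.00019246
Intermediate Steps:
R = -5196 (R = -4 - 5192 = -5196)
x = -1/563992 (x = -1/(4*(97118 + 43880)) = -¼/140998 = -¼*1/140998 = -1/563992 ≈ -1.7731e-6)
1/(x + R) = 1/(-1/563992 - 5196) = 1/(-2930502433/563992) = -563992/2930502433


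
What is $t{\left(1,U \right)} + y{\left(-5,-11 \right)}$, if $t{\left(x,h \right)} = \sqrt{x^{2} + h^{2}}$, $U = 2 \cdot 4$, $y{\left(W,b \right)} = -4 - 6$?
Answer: $-10 + \sqrt{65} \approx -1.9377$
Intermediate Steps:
$y{\left(W,b \right)} = -10$ ($y{\left(W,b \right)} = -4 - 6 = -10$)
$U = 8$
$t{\left(x,h \right)} = \sqrt{h^{2} + x^{2}}$
$t{\left(1,U \right)} + y{\left(-5,-11 \right)} = \sqrt{8^{2} + 1^{2}} - 10 = \sqrt{64 + 1} - 10 = \sqrt{65} - 10 = -10 + \sqrt{65}$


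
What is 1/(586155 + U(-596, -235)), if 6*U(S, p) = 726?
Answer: 1/586276 ≈ 1.7057e-6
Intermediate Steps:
U(S, p) = 121 (U(S, p) = (⅙)*726 = 121)
1/(586155 + U(-596, -235)) = 1/(586155 + 121) = 1/586276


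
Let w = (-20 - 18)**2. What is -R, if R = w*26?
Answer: -37544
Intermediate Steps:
w = 1444 (w = (-38)**2 = 1444)
R = 37544 (R = 1444*26 = 37544)
-R = -1*37544 = -37544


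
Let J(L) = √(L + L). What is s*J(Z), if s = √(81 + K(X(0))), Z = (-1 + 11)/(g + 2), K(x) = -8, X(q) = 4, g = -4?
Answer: I*√730 ≈ 27.019*I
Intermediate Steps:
Z = -5 (Z = (-1 + 11)/(-4 + 2) = 10/(-2) = 10*(-½) = -5)
J(L) = √2*√L (J(L) = √(2*L) = √2*√L)
s = √73 (s = √(81 - 8) = √73 ≈ 8.5440)
s*J(Z) = √73*(√2*√(-5)) = √73*(√2*(I*√5)) = √73*(I*√10) = I*√730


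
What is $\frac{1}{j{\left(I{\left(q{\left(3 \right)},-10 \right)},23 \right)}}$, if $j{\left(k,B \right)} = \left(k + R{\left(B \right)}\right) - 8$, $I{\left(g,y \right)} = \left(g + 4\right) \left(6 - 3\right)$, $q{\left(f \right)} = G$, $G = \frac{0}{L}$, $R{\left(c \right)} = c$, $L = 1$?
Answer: $\frac{1}{27} \approx 0.037037$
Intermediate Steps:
$G = 0$ ($G = \frac{0}{1} = 0 \cdot 1 = 0$)
$q{\left(f \right)} = 0$
$I{\left(g,y \right)} = 12 + 3 g$ ($I{\left(g,y \right)} = \left(4 + g\right) 3 = 12 + 3 g$)
$j{\left(k,B \right)} = -8 + B + k$ ($j{\left(k,B \right)} = \left(k + B\right) - 8 = \left(B + k\right) - 8 = -8 + B + k$)
$\frac{1}{j{\left(I{\left(q{\left(3 \right)},-10 \right)},23 \right)}} = \frac{1}{-8 + 23 + \left(12 + 3 \cdot 0\right)} = \frac{1}{-8 + 23 + \left(12 + 0\right)} = \frac{1}{-8 + 23 + 12} = \frac{1}{27}$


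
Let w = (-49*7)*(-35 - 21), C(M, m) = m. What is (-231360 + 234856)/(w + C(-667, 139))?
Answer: 3496/19347 ≈ 0.18070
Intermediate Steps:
w = 19208 (w = -343*(-56) = 19208)
(-231360 + 234856)/(w + C(-667, 139)) = (-231360 + 234856)/(19208 + 139) = 3496/19347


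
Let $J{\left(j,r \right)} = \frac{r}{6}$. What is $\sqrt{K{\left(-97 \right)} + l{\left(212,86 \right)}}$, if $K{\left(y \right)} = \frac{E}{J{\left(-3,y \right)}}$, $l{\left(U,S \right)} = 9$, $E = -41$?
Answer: $\frac{\sqrt{108543}}{97} \approx 3.3965$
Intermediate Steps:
$J{\left(j,r \right)} = \frac{r}{6}$ ($J{\left(j,r \right)} = r \frac{1}{6} = \frac{r}{6}$)
$K{\left(y \right)} = - \frac{246}{y}$ ($K{\left(y \right)} = - \frac{41}{\frac{1}{6} y} = - 41 \frac{6}{y} = - \frac{246}{y}$)
$\sqrt{K{\left(-97 \right)} + l{\left(212,86 \right)}} = \sqrt{- \frac{246}{-97} + 9} = \sqrt{\left(-246\right) \left(- \frac{1}{97}\right) + 9} = \sqrt{\frac{246}{97} + 9} = \sqrt{\frac{1119}{97}} = \frac{\sqrt{108543}}{97}$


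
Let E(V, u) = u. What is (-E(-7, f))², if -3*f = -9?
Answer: 9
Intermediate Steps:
f = 3 (f = -⅓*(-9) = 3)
(-E(-7, f))² = (-1*3)² = (-3)² = 9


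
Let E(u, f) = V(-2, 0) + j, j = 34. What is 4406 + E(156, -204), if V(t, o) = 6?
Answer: 4446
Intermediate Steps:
E(u, f) = 40 (E(u, f) = 6 + 34 = 40)
4406 + E(156, -204) = 4406 + 40 = 4446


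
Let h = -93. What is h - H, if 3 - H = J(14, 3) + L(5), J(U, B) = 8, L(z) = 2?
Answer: -86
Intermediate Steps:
H = -7 (H = 3 - (8 + 2) = 3 - 1*10 = 3 - 10 = -7)
h - H = -93 - 1*(-7) = -93 + 7 = -86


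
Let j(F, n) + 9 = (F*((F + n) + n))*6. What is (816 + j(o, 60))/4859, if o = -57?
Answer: -20739/4859 ≈ -4.2682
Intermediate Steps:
j(F, n) = -9 + 6*F*(F + 2*n) (j(F, n) = -9 + (F*((F + n) + n))*6 = -9 + (F*(F + 2*n))*6 = -9 + 6*F*(F + 2*n))
(816 + j(o, 60))/4859 = (816 + (-9 + 6*(-57)² + 12*(-57)*60))/4859 = (816 + (-9 + 6*3249 - 41040))*(1/4859) = (816 + (-9 + 19494 - 41040))*(1/4859) = (816 - 21555)*(1/4859) = -20739*1/4859 = -20739/4859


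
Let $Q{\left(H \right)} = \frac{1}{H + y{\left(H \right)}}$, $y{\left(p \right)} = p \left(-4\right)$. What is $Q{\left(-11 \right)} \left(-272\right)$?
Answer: $- \frac{272}{33} \approx -8.2424$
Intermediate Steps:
$y{\left(p \right)} = - 4 p$
$Q{\left(H \right)} = - \frac{1}{3 H}$ ($Q{\left(H \right)} = \frac{1}{H - 4 H} = \frac{1}{\left(-3\right) H} = - \frac{1}{3 H}$)
$Q{\left(-11 \right)} \left(-272\right) = - \frac{1}{3 \left(-11\right)} \left(-272\right) = \left(- \frac{1}{3}\right) \left(- \frac{1}{11}\right) \left(-272\right) = \frac{1}{33} \left(-272\right) = - \frac{272}{33}$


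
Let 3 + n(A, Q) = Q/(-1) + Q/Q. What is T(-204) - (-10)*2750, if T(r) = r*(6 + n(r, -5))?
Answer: 25664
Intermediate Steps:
n(A, Q) = -2 - Q (n(A, Q) = -3 + (Q/(-1) + Q/Q) = -3 + (Q*(-1) + 1) = -3 + (-Q + 1) = -3 + (1 - Q) = -2 - Q)
T(r) = 9*r (T(r) = r*(6 + (-2 - 1*(-5))) = r*(6 + (-2 + 5)) = r*(6 + 3) = r*9 = 9*r)
T(-204) - (-10)*2750 = 9*(-204) - (-10)*2750 = -1836 - 1*(-27500) = -1836 + 27500 = 25664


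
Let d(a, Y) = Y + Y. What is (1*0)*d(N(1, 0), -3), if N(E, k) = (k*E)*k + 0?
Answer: 0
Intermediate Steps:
N(E, k) = E*k**2 (N(E, k) = (E*k)*k + 0 = E*k**2 + 0 = E*k**2)
d(a, Y) = 2*Y
(1*0)*d(N(1, 0), -3) = (1*0)*(2*(-3)) = 0*(-6) = 0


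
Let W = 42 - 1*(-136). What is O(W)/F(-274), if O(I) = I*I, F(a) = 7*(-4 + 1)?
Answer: -31684/21 ≈ -1508.8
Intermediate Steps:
W = 178 (W = 42 + 136 = 178)
F(a) = -21 (F(a) = 7*(-3) = -21)
O(I) = I²
O(W)/F(-274) = 178²/(-21) = 31684*(-1/21) = -31684/21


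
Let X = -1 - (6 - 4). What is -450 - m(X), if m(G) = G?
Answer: -447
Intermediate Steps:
X = -3 (X = -1 - 1*2 = -1 - 2 = -3)
-450 - m(X) = -450 - 1*(-3) = -450 + 3 = -447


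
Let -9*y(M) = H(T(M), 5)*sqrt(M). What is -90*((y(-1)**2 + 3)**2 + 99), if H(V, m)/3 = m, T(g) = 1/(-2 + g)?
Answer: -80230/9 ≈ -8914.4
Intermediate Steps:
H(V, m) = 3*m
y(M) = -5*sqrt(M)/3 (y(M) = -3*5*sqrt(M)/9 = -5*sqrt(M)/3)
-90*((y(-1)**2 + 3)**2 + 99) = -90*(((-5*I/3)**2 + 3)**2 + 99) = -90*((-25/9 + 3)**2 + 99) = -90*((2/9)**2 + 99) = -90*(4/81 + 99) = -90*8023/81 = -80230/9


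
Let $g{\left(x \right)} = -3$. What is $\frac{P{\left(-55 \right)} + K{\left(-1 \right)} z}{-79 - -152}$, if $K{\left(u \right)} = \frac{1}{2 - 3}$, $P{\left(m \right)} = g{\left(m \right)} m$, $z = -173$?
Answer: $\frac{338}{73} \approx 4.6301$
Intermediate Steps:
$P{\left(m \right)} = - 3 m$
$K{\left(u \right)} = -1$ ($K{\left(u \right)} = \frac{1}{-1} = -1$)
$\frac{P{\left(-55 \right)} + K{\left(-1 \right)} z}{-79 - -152} = \frac{\left(-3\right) \left(-55\right) - -173}{-79 - -152} = \frac{165 + 173}{-79 + \left(-138 + 290\right)} = \frac{338}{-79 + 152} = \frac{338}{73}$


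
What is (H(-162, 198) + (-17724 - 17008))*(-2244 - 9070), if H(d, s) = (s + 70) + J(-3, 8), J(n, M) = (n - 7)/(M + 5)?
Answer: 5069147188/13 ≈ 3.8993e+8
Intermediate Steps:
J(n, M) = (-7 + n)/(5 + M)
H(d, s) = 900/13 + s (H(d, s) = (s + 70) + (-7 - 3)/(5 + 8) = (70 + s) - 10/13 = 900/13 + s)
(H(-162, 198) + (-17724 - 17008))*(-2244 - 9070) = ((900/13 + 198) + (-17724 - 17008))*(-2244 - 9070) = (3474/13 - 34732)*(-11314) = -448042/13*(-11314) = 5069147188/13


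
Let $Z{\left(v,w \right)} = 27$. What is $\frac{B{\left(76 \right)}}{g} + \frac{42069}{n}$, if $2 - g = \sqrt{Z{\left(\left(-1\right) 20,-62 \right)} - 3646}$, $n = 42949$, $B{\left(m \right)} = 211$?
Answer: $\frac{170540465}{155604227} + \frac{211 i \sqrt{3619}}{3623} \approx 1.096 + 3.5036 i$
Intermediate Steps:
$g = 2 - i \sqrt{3619}$ ($g = 2 - \sqrt{27 - 3646} = 2 - \sqrt{-3619} = 2 - i \sqrt{3619} \approx 2.0 - 60.158 i$)
$\frac{B{\left(76 \right)}}{g} + \frac{42069}{n} = \frac{211}{2 - i \sqrt{3619}} + \frac{42069}{42949} = \frac{42069}{42949} + \frac{211}{2 - i \sqrt{3619}}$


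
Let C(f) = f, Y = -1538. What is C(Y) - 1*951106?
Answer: -952644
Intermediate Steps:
C(Y) - 1*951106 = -1538 - 1*951106 = -1538 - 951106 = -952644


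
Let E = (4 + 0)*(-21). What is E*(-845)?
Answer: 70980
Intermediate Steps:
E = -84 (E = 4*(-21) = -84)
E*(-845) = -84*(-845) = 70980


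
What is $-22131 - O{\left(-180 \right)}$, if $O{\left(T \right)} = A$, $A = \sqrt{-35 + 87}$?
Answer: $-22131 - 2 \sqrt{13} \approx -22138.0$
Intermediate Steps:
$A = 2 \sqrt{13}$ ($A = \sqrt{52} = 2 \sqrt{13} \approx 7.2111$)
$O{\left(T \right)} = 2 \sqrt{13}$
$-22131 - O{\left(-180 \right)} = -22131 - 2 \sqrt{13}$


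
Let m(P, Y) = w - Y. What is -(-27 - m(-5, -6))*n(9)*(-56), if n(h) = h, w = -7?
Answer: -13104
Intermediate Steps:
m(P, Y) = -7 - Y
-(-27 - m(-5, -6))*n(9)*(-56) = -(-27 - (-7 - 1*(-6)))*9*(-56) = -(-27 - (-7 + 6))*9*(-56) = -(-27 - 1*(-1))*9*(-56) = -(-27 + 1)*9*(-56) = -(-26*9)*(-56) = -(-234)*(-56) = -1*13104 = -13104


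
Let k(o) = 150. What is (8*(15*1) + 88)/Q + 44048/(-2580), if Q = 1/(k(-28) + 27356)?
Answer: 3690193948/645 ≈ 5.7212e+6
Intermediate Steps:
Q = 1/27506 (Q = 1/(150 + 27356) = 1/27506 ≈ 3.6356e-5)
(8*(15*1) + 88)/Q + 44048/(-2580) = (8*(15*1) + 88)/(1/27506) + 44048/(-2580) = (8*15 + 88)*27506 + 44048*(-1/2580) = (120 + 88)*27506 - 11012/645 = 208*27506 - 11012/645 = 5721248 - 11012/645 = 3690193948/645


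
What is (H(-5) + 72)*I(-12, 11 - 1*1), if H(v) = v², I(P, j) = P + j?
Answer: -194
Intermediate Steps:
(H(-5) + 72)*I(-12, 11 - 1*1) = ((-5)² + 72)*(-12 + (11 - 1*1)) = (25 + 72)*(-12 + (11 - 1)) = 97*(-12 + 10) = 97*(-2) = -194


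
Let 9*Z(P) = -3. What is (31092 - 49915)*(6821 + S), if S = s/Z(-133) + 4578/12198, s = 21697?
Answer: 2229812992981/2033 ≈ 1.0968e+9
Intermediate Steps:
Z(P) = -⅓ (Z(P) = (⅑)*(-3) = -⅓)
S = -132329240/2033 (S = 21697/(-⅓) + 4578/12198 = 21697*(-3) + 4578*(1/12198) = -65091 + 763/2033 = -132329240/2033 ≈ -65091.)
(31092 - 49915)*(6821 + S) = (31092 - 49915)*(6821 - 132329240/2033) = -18823*(-118462147/2033) = 2229812992981/2033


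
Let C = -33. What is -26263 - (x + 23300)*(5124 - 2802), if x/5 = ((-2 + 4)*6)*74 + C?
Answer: -64055413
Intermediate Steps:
x = 4275 (x = 5*(((-2 + 4)*6)*74 - 33) = 5*((2*6)*74 - 33) = 5*(12*74 - 33) = 5*(888 - 33) = 5*855 = 4275)
-26263 - (x + 23300)*(5124 - 2802) = -26263 - (4275 + 23300)*(5124 - 2802) = -26263 - 27575*2322 = -26263 - 1*64029150 = -26263 - 64029150 = -64055413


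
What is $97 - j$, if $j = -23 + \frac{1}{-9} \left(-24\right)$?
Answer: $\frac{352}{3} \approx 117.33$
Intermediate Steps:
$j = - \frac{61}{3}$ ($j = -23 - - \frac{8}{3} = -23 + \frac{8}{3} = - \frac{61}{3} \approx -20.333$)
$97 - j = 97 - - \frac{61}{3} = 97 + \frac{61}{3} = \frac{352}{3}$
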